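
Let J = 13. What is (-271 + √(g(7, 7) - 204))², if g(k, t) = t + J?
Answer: 73257 - 1084*I*√46 ≈ 73257.0 - 7352.0*I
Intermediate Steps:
g(k, t) = 13 + t (g(k, t) = t + 13 = 13 + t)
(-271 + √(g(7, 7) - 204))² = (-271 + √((13 + 7) - 204))² = (-271 + √(20 - 204))² = (-271 + √(-184))² = (-271 + 2*I*√46)²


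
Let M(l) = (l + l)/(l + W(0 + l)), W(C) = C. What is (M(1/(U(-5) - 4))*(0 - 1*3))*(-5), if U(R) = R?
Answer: 15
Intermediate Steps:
M(l) = 1 (M(l) = (l + l)/(l + (0 + l)) = (2*l)/(l + l) = (2*l)/((2*l)) = (2*l)*(1/(2*l)) = 1)
(M(1/(U(-5) - 4))*(0 - 1*3))*(-5) = (1*(0 - 1*3))*(-5) = (1*(0 - 3))*(-5) = (1*(-3))*(-5) = -3*(-5) = 15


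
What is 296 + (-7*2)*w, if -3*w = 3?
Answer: 310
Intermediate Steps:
w = -1 (w = -⅓*3 = -1)
296 + (-7*2)*w = 296 - 7*2*(-1) = 296 - 14*(-1) = 296 + 14 = 310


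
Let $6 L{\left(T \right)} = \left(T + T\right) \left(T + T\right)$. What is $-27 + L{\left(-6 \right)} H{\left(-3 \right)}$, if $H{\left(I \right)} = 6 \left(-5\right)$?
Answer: $-747$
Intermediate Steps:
$L{\left(T \right)} = \frac{2 T^{2}}{3}$ ($L{\left(T \right)} = \frac{\left(T + T\right) \left(T + T\right)}{6} = \frac{2 T 2 T}{6} = \frac{4 T^{2}}{6} = \frac{2 T^{2}}{3}$)
$H{\left(I \right)} = -30$
$-27 + L{\left(-6 \right)} H{\left(-3 \right)} = -27 + \frac{2 \left(-6\right)^{2}}{3} \left(-30\right) = -27 + \frac{2}{3} \cdot 36 \left(-30\right) = -27 + 24 \left(-30\right) = -27 - 720 = -747$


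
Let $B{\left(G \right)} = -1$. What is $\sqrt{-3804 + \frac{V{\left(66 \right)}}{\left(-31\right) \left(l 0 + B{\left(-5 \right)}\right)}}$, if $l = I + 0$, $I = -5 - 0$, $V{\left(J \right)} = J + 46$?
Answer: $\frac{2 i \sqrt{913043}}{31} \approx 61.647 i$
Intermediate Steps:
$V{\left(J \right)} = 46 + J$
$I = -5$ ($I = -5 + 0 = -5$)
$l = -5$ ($l = -5 + 0 = -5$)
$\sqrt{-3804 + \frac{V{\left(66 \right)}}{\left(-31\right) \left(l 0 + B{\left(-5 \right)}\right)}} = \sqrt{-3804 + \frac{46 + 66}{\left(-31\right) \left(\left(-5\right) 0 - 1\right)}} = \sqrt{-3804 + \frac{112}{\left(-31\right) \left(0 - 1\right)}} = \sqrt{-3804 + \frac{112}{\left(-31\right) \left(-1\right)}} = \sqrt{-3804 + \frac{112}{31}} = \sqrt{- \frac{117812}{31}} = \frac{2 i \sqrt{913043}}{31}$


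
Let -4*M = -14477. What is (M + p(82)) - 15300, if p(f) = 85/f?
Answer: -1915473/164 ≈ -11680.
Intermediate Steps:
M = 14477/4 (M = -1/4*(-14477) = 14477/4 ≈ 3619.3)
(M + p(82)) - 15300 = (14477/4 + 85/82) - 15300 = 593727/164 - 15300 = -1915473/164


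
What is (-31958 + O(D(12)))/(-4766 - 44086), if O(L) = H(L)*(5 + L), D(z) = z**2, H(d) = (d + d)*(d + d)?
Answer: -6163349/24426 ≈ -252.33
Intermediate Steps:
H(d) = 4*d**2 (H(d) = (2*d)*(2*d) = 4*d**2)
O(L) = 4*L**2*(5 + L) (O(L) = (4*L**2)*(5 + L) = 4*L**2*(5 + L))
(-31958 + O(D(12)))/(-4766 - 44086) = (-31958 + 4*(12**2)**2*(5 + 12**2))/(-4766 - 44086) = (-31958 + 4*144**2*(5 + 144))/(-48852) = (-31958 + 4*20736*149)*(-1/48852) = (-31958 + 12358656)*(-1/48852) = 12326698*(-1/48852) = -6163349/24426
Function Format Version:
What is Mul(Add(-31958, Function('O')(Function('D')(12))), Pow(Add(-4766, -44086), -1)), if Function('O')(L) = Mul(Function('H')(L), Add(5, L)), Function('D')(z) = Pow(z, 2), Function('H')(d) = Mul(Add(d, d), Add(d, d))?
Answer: Rational(-6163349, 24426) ≈ -252.33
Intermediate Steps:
Function('H')(d) = Mul(4, Pow(d, 2)) (Function('H')(d) = Mul(Mul(2, d), Mul(2, d)) = Mul(4, Pow(d, 2)))
Function('O')(L) = Mul(4, Pow(L, 2), Add(5, L)) (Function('O')(L) = Mul(Mul(4, Pow(L, 2)), Add(5, L)) = Mul(4, Pow(L, 2), Add(5, L)))
Mul(Add(-31958, Function('O')(Function('D')(12))), Pow(Add(-4766, -44086), -1)) = Mul(Add(-31958, Mul(4, Pow(Pow(12, 2), 2), Add(5, Pow(12, 2)))), Pow(Add(-4766, -44086), -1)) = Mul(Add(-31958, Mul(4, Pow(144, 2), Add(5, 144))), Pow(-48852, -1)) = Mul(Add(-31958, Mul(4, 20736, 149)), Rational(-1, 48852)) = Mul(Add(-31958, 12358656), Rational(-1, 48852)) = Mul(12326698, Rational(-1, 48852)) = Rational(-6163349, 24426)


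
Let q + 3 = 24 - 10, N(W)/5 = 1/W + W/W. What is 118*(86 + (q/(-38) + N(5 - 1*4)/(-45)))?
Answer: 1724983/171 ≈ 10088.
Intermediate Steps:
N(W) = 5 + 5/W (N(W) = 5*(1/W + W/W) = 5*(1/W + 1) = 5*(1 + 1/W) = 5 + 5/W)
q = 11 (q = -3 + (24 - 10) = -3 + 14 = 11)
118*(86 + (q/(-38) + N(5 - 1*4)/(-45))) = 118*(86 + (11/(-38) + (5 + 5/(5 - 1*4))/(-45))) = 118*(86 + (11*(-1/38) + (5 + 5/(5 - 4))*(-1/45))) = 118*(86 + (-11/38 + (5 + 5/1)*(-1/45))) = 118*(86 + (-11/38 + (5 + 5*1)*(-1/45))) = 118*(86 + (-11/38 + (5 + 5)*(-1/45))) = 118*(86 + (-11/38 + 10*(-1/45))) = 118*(86 + (-11/38 - 2/9)) = 118*(86 - 175/342) = 118*(29237/342) = 1724983/171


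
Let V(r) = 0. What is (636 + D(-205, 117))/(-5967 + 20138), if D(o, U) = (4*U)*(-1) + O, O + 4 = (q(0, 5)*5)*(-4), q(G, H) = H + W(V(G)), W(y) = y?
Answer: 64/14171 ≈ 0.0045163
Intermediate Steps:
q(G, H) = H (q(G, H) = H + 0 = H)
O = -104 (O = -4 + (5*5)*(-4) = -4 + 25*(-4) = -4 - 100 = -104)
D(o, U) = -104 - 4*U (D(o, U) = (4*U)*(-1) - 104 = -4*U - 104 = -104 - 4*U)
(636 + D(-205, 117))/(-5967 + 20138) = (636 + (-104 - 4*117))/(-5967 + 20138) = (636 + (-104 - 468))/14171 = (636 - 572)*(1/14171) = 64*(1/14171) = 64/14171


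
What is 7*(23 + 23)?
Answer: 322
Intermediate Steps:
7*(23 + 23) = 7*46 = 322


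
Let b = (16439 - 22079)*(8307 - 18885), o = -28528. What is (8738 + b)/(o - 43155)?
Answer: -59668658/71683 ≈ -832.40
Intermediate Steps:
b = 59659920 (b = -5640*(-10578) = 59659920)
(8738 + b)/(o - 43155) = (8738 + 59659920)/(-28528 - 43155) = 59668658/(-71683) = 59668658*(-1/71683) = -59668658/71683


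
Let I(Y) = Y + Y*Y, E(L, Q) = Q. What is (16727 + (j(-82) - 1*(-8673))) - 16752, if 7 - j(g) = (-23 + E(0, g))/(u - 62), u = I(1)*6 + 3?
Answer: 406680/47 ≈ 8652.8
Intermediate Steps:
I(Y) = Y + Y²
u = 15 (u = (1*(1 + 1))*6 + 3 = (1*2)*6 + 3 = 2*6 + 3 = 12 + 3 = 15)
j(g) = 306/47 + g/47 (j(g) = 7 - (-23 + g)/(15 - 62) = 7 - (-23 + g)/(-47) = 7 - (-23 + g)*(-1)/47 = 7 - (23/47 - g/47) = 7 + (-23/47 + g/47) = 306/47 + g/47)
(16727 + (j(-82) - 1*(-8673))) - 16752 = (16727 + ((306/47 + (1/47)*(-82)) - 1*(-8673))) - 16752 = (16727 + ((306/47 - 82/47) + 8673)) - 16752 = (16727 + (224/47 + 8673)) - 16752 = (16727 + 407855/47) - 16752 = 1194024/47 - 16752 = 406680/47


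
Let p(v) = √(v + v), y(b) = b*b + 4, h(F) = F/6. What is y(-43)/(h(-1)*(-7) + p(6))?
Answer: -77826/383 + 133416*√3/383 ≈ 400.15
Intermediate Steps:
h(F) = F/6 (h(F) = F*(⅙) = F/6)
y(b) = 4 + b² (y(b) = b² + 4 = 4 + b²)
p(v) = √2*√v (p(v) = √(2*v) = √2*√v)
y(-43)/(h(-1)*(-7) + p(6)) = (4 + (-43)²)/(((⅙)*(-1))*(-7) + √2*√6) = (4 + 1849)/(-⅙*(-7) + 2*√3) = 1853/(7/6 + 2*√3)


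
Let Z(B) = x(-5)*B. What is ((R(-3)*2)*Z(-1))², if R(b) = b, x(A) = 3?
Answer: 324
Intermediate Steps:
Z(B) = 3*B
((R(-3)*2)*Z(-1))² = ((-3*2)*(3*(-1)))² = (-6*(-3))² = 18² = 324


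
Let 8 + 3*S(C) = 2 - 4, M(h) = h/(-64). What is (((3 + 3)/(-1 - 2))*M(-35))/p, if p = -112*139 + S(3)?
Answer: 105/1494848 ≈ 7.0241e-5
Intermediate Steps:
M(h) = -h/64 (M(h) = h*(-1/64) = -h/64)
S(C) = -10/3 (S(C) = -8/3 + (2 - 4)/3 = -8/3 + (⅓)*(-2) = -8/3 - ⅔ = -10/3)
p = -46714/3 (p = -112*139 - 10/3 = -15568 - 10/3 = -46714/3 ≈ -15571.)
(((3 + 3)/(-1 - 2))*M(-35))/p = (((3 + 3)/(-1 - 2))*(-1/64*(-35)))/(-46714/3) = ((6/(-3))*(35/64))*(-3/46714) = ((6*(-⅓))*(35/64))*(-3/46714) = -2*35/64*(-3/46714) = -35/32*(-3/46714) = 105/1494848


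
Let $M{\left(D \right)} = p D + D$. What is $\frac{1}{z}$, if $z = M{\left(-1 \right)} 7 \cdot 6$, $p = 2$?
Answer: $- \frac{1}{126} \approx -0.0079365$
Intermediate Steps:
$M{\left(D \right)} = 3 D$ ($M{\left(D \right)} = 2 D + D = 3 D$)
$z = -126$ ($z = 3 \left(-1\right) 7 \cdot 6 = \left(-3\right) 7 \cdot 6 = \left(-21\right) 6 = -126$)
$\frac{1}{z} = \frac{1}{-126} = - \frac{1}{126}$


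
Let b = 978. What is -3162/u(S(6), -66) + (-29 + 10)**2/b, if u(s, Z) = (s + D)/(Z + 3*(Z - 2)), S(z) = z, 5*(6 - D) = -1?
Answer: 4174810621/59658 ≈ 69979.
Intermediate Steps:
D = 31/5 (D = 6 - 1/5*(-1) = 6 + 1/5 = 31/5 ≈ 6.2000)
u(s, Z) = (31/5 + s)/(-6 + 4*Z) (u(s, Z) = (s + 31/5)/(Z + 3*(Z - 2)) = (31/5 + s)/(Z + 3*(-2 + Z)) = (31/5 + s)/(Z + (-6 + 3*Z)) = (31/5 + s)/(-6 + 4*Z))
-3162/u(S(6), -66) + (-29 + 10)**2/b = -3162*10*(-3 + 2*(-66))/(31 + 5*6) + (-29 + 10)**2/978 = -3162*10*(-3 - 132)/(31 + 30) + (-19)**2*(1/978) = -3162/((1/10)*61/(-135)) + 361*(1/978) = -3162/((1/10)*(-1/135)*61) + 361/978 = -3162/(-61/1350) + 361/978 = -3162*(-1350/61) + 361/978 = 4268700/61 + 361/978 = 4174810621/59658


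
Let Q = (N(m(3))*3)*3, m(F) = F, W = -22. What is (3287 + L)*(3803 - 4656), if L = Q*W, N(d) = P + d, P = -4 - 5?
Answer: -3817175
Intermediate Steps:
P = -9
N(d) = -9 + d
Q = -54 (Q = ((-9 + 3)*3)*3 = -6*3*3 = -18*3 = -54)
L = 1188 (L = -54*(-22) = 1188)
(3287 + L)*(3803 - 4656) = (3287 + 1188)*(3803 - 4656) = 4475*(-853) = -3817175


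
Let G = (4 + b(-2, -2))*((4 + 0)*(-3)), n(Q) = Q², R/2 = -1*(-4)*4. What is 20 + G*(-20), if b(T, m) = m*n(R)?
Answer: -490540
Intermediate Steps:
R = 32 (R = 2*(-1*(-4)*4) = 2*(4*4) = 2*16 = 32)
b(T, m) = 1024*m (b(T, m) = m*32² = m*1024 = 1024*m)
G = 24528 (G = (4 + 1024*(-2))*((4 + 0)*(-3)) = (4 - 2048)*(4*(-3)) = -2044*(-12) = 24528)
20 + G*(-20) = 20 + 24528*(-20) = 20 - 490560 = -490540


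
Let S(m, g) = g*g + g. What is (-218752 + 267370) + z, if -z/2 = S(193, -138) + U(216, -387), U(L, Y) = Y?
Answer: 11580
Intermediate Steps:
S(m, g) = g + g² (S(m, g) = g² + g = g + g²)
z = -37038 (z = -2*(-138*(1 - 138) - 387) = -2*(-138*(-137) - 387) = -2*(18906 - 387) = -2*18519 = -37038)
(-218752 + 267370) + z = (-218752 + 267370) - 37038 = 48618 - 37038 = 11580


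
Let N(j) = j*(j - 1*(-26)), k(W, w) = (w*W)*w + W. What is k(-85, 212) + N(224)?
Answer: -3764325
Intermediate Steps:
k(W, w) = W + W*w² (k(W, w) = (W*w)*w + W = W*w² + W = W + W*w²)
N(j) = j*(26 + j) (N(j) = j*(j + 26) = j*(26 + j))
k(-85, 212) + N(224) = -85*(1 + 212²) + 224*(26 + 224) = -85*(1 + 44944) + 224*250 = -85*44945 + 56000 = -3820325 + 56000 = -3764325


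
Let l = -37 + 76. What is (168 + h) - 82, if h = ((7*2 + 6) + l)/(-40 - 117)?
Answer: 13443/157 ≈ 85.624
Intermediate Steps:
l = 39
h = -59/157 (h = ((7*2 + 6) + 39)/(-40 - 117) = ((14 + 6) + 39)/(-157) = (20 + 39)*(-1/157) = 59*(-1/157) = -59/157 ≈ -0.37580)
(168 + h) - 82 = (168 - 59/157) - 82 = 26317/157 - 82 = 13443/157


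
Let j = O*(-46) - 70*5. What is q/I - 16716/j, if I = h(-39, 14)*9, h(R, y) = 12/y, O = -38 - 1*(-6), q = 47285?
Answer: 61745621/10098 ≈ 6114.6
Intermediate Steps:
O = -32 (O = -38 + 6 = -32)
j = 1122 (j = -32*(-46) - 70*5 = 1472 - 350 = 1122)
I = 54/7 (I = (12/14)*9 = (12*(1/14))*9 = (6/7)*9 = 54/7 ≈ 7.7143)
q/I - 16716/j = 47285/(54/7) - 16716/1122 = 47285*(7/54) - 16716*1/1122 = 330995/54 - 2786/187 = 61745621/10098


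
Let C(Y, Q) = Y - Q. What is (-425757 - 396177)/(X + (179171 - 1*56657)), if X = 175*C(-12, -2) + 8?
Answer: -410967/60386 ≈ -6.8057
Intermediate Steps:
X = -1742 (X = 175*(-12 - 1*(-2)) + 8 = 175*(-12 + 2) + 8 = 175*(-10) + 8 = -1750 + 8 = -1742)
(-425757 - 396177)/(X + (179171 - 1*56657)) = (-425757 - 396177)/(-1742 + (179171 - 1*56657)) = -821934/(-1742 + (179171 - 56657)) = -821934/(-1742 + 122514) = -821934/120772 = -821934*1/120772 = -410967/60386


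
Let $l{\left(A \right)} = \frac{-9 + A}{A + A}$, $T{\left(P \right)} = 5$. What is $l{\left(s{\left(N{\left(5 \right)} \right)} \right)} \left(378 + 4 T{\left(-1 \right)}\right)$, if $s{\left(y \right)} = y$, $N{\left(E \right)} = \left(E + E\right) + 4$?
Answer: $\frac{995}{14} \approx 71.071$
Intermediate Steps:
$N{\left(E \right)} = 4 + 2 E$ ($N{\left(E \right)} = 2 E + 4 = 4 + 2 E$)
$l{\left(A \right)} = \frac{-9 + A}{2 A}$
$l{\left(s{\left(N{\left(5 \right)} \right)} \right)} \left(378 + 4 T{\left(-1 \right)}\right) = \frac{-9 + \left(4 + 2 \cdot 5\right)}{2 \left(4 + 2 \cdot 5\right)} \left(378 + 4 \cdot 5\right) = \frac{-9 + \left(4 + 10\right)}{2 \left(4 + 10\right)} \left(378 + 20\right) = \frac{-9 + 14}{2 \cdot 14} \cdot 398 = \frac{1}{2} \cdot \frac{1}{14} \cdot 5 \cdot 398 = \frac{5}{28} \cdot 398 = \frac{995}{14}$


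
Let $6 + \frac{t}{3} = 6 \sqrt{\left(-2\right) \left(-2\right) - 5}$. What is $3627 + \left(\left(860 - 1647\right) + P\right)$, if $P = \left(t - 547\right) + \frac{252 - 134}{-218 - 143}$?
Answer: $\frac{821157}{361} + 18 i \approx 2274.7 + 18.0 i$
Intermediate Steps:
$t = -18 + 18 i$ ($t = -18 + 3 \cdot 6 \sqrt{\left(-2\right) \left(-2\right) - 5} = -18 + 3 \cdot 6 \sqrt{4 - 5} = -18 + 3 \cdot 6 \sqrt{-1} = -18 + 3 \cdot 6 i = -18 + 18 i \approx -18.0 + 18.0 i$)
$P = - \frac{204083}{361} + 18 i$ ($P = \left(\left(-18 + 18 i\right) - 547\right) + \frac{252 - 134}{-218 - 143} = \left(-565 + 18 i\right) + \frac{118}{-361} = \left(-565 + 18 i\right) + 118 \left(- \frac{1}{361}\right) = \left(-565 + 18 i\right) - \frac{118}{361} = - \frac{204083}{361} + 18 i \approx -565.33 + 18.0 i$)
$3627 + \left(\left(860 - 1647\right) + P\right) = 3627 + \left(\left(860 - 1647\right) - \left(\frac{204083}{361} - 18 i\right)\right) = 3627 - \left(\frac{488190}{361} - 18 i\right) = \frac{821157}{361} + 18 i$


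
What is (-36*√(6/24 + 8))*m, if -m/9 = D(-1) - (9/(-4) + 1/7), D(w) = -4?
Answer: -4293*√33/14 ≈ -1761.5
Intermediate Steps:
m = 477/28 (m = -9*(-4 - (9/(-4) + 1/7)) = -9*(-4 - (9*(-¼) + 1*(⅐))) = -9*(-4 - (-9/4 + ⅐)) = -9*(-4 - 1*(-59/28)) = -9*(-4 + 59/28) = -9*(-53/28) = 477/28 ≈ 17.036)
(-36*√(6/24 + 8))*m = -36*√(6/24 + 8)*(477/28) = -36*√(6*(1/24) + 8)*(477/28) = -36*√(¼ + 8)*(477/28) = -18*√33*(477/28) = -4293*√33/14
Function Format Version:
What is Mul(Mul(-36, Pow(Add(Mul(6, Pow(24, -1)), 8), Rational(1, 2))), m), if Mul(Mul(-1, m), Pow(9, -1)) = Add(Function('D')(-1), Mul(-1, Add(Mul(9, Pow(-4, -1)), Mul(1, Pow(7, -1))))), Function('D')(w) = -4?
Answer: Mul(Rational(-4293, 14), Pow(33, Rational(1, 2))) ≈ -1761.5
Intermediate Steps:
m = Rational(477, 28) (m = Mul(-9, Add(-4, Mul(-1, Add(Mul(9, Pow(-4, -1)), Mul(1, Pow(7, -1)))))) = Mul(-9, Add(-4, Mul(-1, Add(Mul(9, Rational(-1, 4)), Mul(1, Rational(1, 7)))))) = Mul(-9, Add(-4, Mul(-1, Add(Rational(-9, 4), Rational(1, 7))))) = Mul(-9, Add(-4, Mul(-1, Rational(-59, 28)))) = Mul(-9, Add(-4, Rational(59, 28))) = Mul(-9, Rational(-53, 28)) = Rational(477, 28) ≈ 17.036)
Mul(Mul(-36, Pow(Add(Mul(6, Pow(24, -1)), 8), Rational(1, 2))), m) = Mul(Mul(-36, Pow(Add(Mul(6, Pow(24, -1)), 8), Rational(1, 2))), Rational(477, 28)) = Mul(Mul(-36, Pow(Add(Mul(6, Rational(1, 24)), 8), Rational(1, 2))), Rational(477, 28)) = Mul(Mul(-36, Pow(Add(Rational(1, 4), 8), Rational(1, 2))), Rational(477, 28)) = Mul(Mul(-36, Pow(Rational(33, 4), Rational(1, 2))), Rational(477, 28)) = Mul(Mul(-36, Mul(Rational(1, 2), Pow(33, Rational(1, 2)))), Rational(477, 28)) = Mul(Mul(-18, Pow(33, Rational(1, 2))), Rational(477, 28)) = Mul(Rational(-4293, 14), Pow(33, Rational(1, 2)))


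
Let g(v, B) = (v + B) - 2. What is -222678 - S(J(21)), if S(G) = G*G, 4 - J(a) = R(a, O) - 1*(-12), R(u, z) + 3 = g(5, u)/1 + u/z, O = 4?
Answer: -3581617/16 ≈ -2.2385e+5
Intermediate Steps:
g(v, B) = -2 + B + v (g(v, B) = (B + v) - 2 = -2 + B + v)
R(u, z) = u + u/z (R(u, z) = -3 + ((-2 + u + 5)/1 + u/z) = -3 + ((3 + u)*1 + u/z) = -3 + ((3 + u) + u/z) = -3 + (3 + u + u/z) = u + u/z)
J(a) = -8 - 5*a/4 (J(a) = 4 - ((a + a/4) - 1*(-12)) = 4 - ((a + a*(1/4)) + 12) = 4 - ((a + a/4) + 12) = 4 - (5*a/4 + 12) = 4 - (12 + 5*a/4) = 4 + (-12 - 5*a/4) = -8 - 5*a/4)
S(G) = G**2
-222678 - S(J(21)) = -222678 - (-8 - 5/4*21)**2 = -222678 - (-8 - 105/4)**2 = -222678 - (-137/4)**2 = -222678 - 1*18769/16 = -222678 - 18769/16 = -3581617/16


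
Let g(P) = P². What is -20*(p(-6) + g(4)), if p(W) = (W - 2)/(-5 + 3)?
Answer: -400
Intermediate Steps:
p(W) = 1 - W/2 (p(W) = (-2 + W)/(-2) = (-2 + W)*(-½) = 1 - W/2)
-20*(p(-6) + g(4)) = -20*((1 - ½*(-6)) + 4²) = -20*((1 + 3) + 16) = -20*(4 + 16) = -20*20 = -400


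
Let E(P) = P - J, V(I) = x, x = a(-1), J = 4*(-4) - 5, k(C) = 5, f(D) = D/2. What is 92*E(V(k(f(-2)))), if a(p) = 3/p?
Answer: 1656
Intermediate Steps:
f(D) = D/2 (f(D) = D*(½) = D/2)
J = -21 (J = -16 - 5 = -21)
x = -3 (x = 3/(-1) = 3*(-1) = -3)
V(I) = -3
E(P) = 21 + P (E(P) = P - 1*(-21) = P + 21 = 21 + P)
92*E(V(k(f(-2)))) = 92*(21 - 3) = 92*18 = 1656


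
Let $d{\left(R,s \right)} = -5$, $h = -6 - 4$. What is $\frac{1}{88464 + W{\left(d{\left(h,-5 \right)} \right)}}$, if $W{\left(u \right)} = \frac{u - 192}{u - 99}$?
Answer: $\frac{104}{9200453} \approx 1.1304 \cdot 10^{-5}$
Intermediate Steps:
$h = -10$
$W{\left(u \right)} = \frac{-192 + u}{-99 + u}$
$\frac{1}{88464 + W{\left(d{\left(h,-5 \right)} \right)}} = \frac{1}{88464 + \frac{-192 - 5}{-99 - 5}} = \frac{1}{88464 + \frac{1}{-104} \left(-197\right)} = \frac{1}{88464 - - \frac{197}{104}} = \frac{1}{88464 + \frac{197}{104}} = \frac{1}{\frac{9200453}{104}} = \frac{104}{9200453}$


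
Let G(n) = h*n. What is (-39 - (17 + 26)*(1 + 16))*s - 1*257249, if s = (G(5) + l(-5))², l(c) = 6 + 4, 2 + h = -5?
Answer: -738499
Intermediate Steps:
h = -7 (h = -2 - 5 = -7)
l(c) = 10
G(n) = -7*n
s = 625 (s = (-7*5 + 10)² = (-35 + 10)² = (-25)² = 625)
(-39 - (17 + 26)*(1 + 16))*s - 1*257249 = (-39 - (17 + 26)*(1 + 16))*625 - 1*257249 = (-39 - 43*17)*625 - 257249 = (-39 - 1*731)*625 - 257249 = (-39 - 731)*625 - 257249 = -770*625 - 257249 = -481250 - 257249 = -738499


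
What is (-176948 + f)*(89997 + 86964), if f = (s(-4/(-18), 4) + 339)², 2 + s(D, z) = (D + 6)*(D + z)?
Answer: -17408550349361/2187 ≈ -7.9600e+9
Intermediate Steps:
s(D, z) = -2 + (6 + D)*(D + z) (s(D, z) = -2 + (D + 6)*(D + z) = -2 + (6 + D)*(D + z))
f = 865830625/6561 (f = ((-2 + (-4/(-18))² + 6*(-4/(-18)) + 6*4 - 4/(-18)*4) + 339)² = ((-2 + (-4*(-1/18))² + 6*(-4*(-1/18)) + 24 - 4*(-1/18)*4) + 339)² = ((-2 + (2/9)² + 6*(2/9) + 24 + (2/9)*4) + 339)² = ((-2 + 4/81 + 4/3 + 24 + 8/9) + 339)² = (1966/81 + 339)² = (29425/81)² = 865830625/6561 ≈ 1.3197e+5)
(-176948 + f)*(89997 + 86964) = (-176948 + 865830625/6561)*(89997 + 86964) = -295125203/6561*176961 = -17408550349361/2187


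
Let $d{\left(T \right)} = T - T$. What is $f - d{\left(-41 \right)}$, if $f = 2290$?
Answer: $2290$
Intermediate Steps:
$d{\left(T \right)} = 0$
$f - d{\left(-41 \right)} = 2290 - 0 = 2290 + 0 = 2290$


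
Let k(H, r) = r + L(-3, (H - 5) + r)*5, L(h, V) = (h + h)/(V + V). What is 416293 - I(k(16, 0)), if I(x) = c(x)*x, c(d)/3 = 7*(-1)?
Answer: 4578908/11 ≈ 4.1626e+5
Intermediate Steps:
c(d) = -21 (c(d) = 3*(7*(-1)) = 3*(-7) = -21)
L(h, V) = h/V (L(h, V) = (2*h)/((2*V)) = (2*h)*(1/(2*V)) = h/V)
k(H, r) = r - 15/(-5 + H + r) (k(H, r) = r - 3/((H - 5) + r)*5 = r - 3/((-5 + H) + r)*5 = r - 3/(-5 + H + r)*5 = r - 15/(-5 + H + r))
I(x) = -21*x
416293 - I(k(16, 0)) = 416293 - (-21)*(-15 + 0*(-5 + 16 + 0))/(-5 + 16 + 0) = 416293 - (-21)*(-15 + 0*11)/11 = 416293 - (-21)*(-15 + 0)/11 = 416293 - (-21)*(1/11)*(-15) = 416293 - (-21)*(-15)/11 = 416293 - 1*315/11 = 416293 - 315/11 = 4578908/11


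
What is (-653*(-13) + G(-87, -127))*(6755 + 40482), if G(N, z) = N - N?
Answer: 400994893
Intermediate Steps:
G(N, z) = 0
(-653*(-13) + G(-87, -127))*(6755 + 40482) = (-653*(-13) + 0)*(6755 + 40482) = (8489 + 0)*47237 = 8489*47237 = 400994893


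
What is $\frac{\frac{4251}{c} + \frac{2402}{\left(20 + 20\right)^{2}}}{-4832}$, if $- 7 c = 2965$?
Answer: $\frac{4048927}{2292300800} \approx 0.0017663$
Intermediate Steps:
$c = - \frac{2965}{7}$ ($c = \left(- \frac{1}{7}\right) 2965 = - \frac{2965}{7} \approx -423.57$)
$\frac{\frac{4251}{c} + \frac{2402}{\left(20 + 20\right)^{2}}}{-4832} = \frac{\frac{4251}{- \frac{2965}{7}} + \frac{2402}{\left(20 + 20\right)^{2}}}{-4832} = \left(4251 \left(- \frac{7}{2965}\right) + \frac{2402}{40^{2}}\right) \left(- \frac{1}{4832}\right) = \left(- \frac{29757}{2965} + \frac{2402}{1600}\right) \left(- \frac{1}{4832}\right) = \left(- \frac{29757}{2965} + 2402 \cdot \frac{1}{1600}\right) \left(- \frac{1}{4832}\right) = \left(- \frac{29757}{2965} + \frac{1201}{800}\right) \left(- \frac{1}{4832}\right) = \left(- \frac{4048927}{474400}\right) \left(- \frac{1}{4832}\right) = \frac{4048927}{2292300800}$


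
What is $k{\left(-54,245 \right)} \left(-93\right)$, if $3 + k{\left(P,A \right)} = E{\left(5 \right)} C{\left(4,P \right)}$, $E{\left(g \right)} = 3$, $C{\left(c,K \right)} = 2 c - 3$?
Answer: $-1116$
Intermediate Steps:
$C{\left(c,K \right)} = -3 + 2 c$
$k{\left(P,A \right)} = 12$ ($k{\left(P,A \right)} = -3 + 3 \left(-3 + 2 \cdot 4\right) = -3 + 3 \left(-3 + 8\right) = -3 + 3 \cdot 5 = -3 + 15 = 12$)
$k{\left(-54,245 \right)} \left(-93\right) = 12 \left(-93\right) = -1116$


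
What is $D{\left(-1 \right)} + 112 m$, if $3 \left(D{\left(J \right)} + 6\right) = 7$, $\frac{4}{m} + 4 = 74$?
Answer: $\frac{41}{15} \approx 2.7333$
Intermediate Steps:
$m = \frac{2}{35}$ ($m = \frac{4}{-4 + 74} = \frac{4}{70} = 4 \cdot \frac{1}{70} = \frac{2}{35} \approx 0.057143$)
$D{\left(J \right)} = - \frac{11}{3}$ ($D{\left(J \right)} = -6 + \frac{1}{3} \cdot 7 = -6 + \frac{7}{3} = - \frac{11}{3}$)
$D{\left(-1 \right)} + 112 m = - \frac{11}{3} + 112 \cdot \frac{2}{35} = - \frac{11}{3} + \frac{32}{5} = \frac{41}{15}$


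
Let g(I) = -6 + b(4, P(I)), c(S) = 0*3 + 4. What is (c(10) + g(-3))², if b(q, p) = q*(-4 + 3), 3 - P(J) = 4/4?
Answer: 36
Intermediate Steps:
P(J) = 2 (P(J) = 3 - 4/4 = 3 - 1*1 = 3 - 1 = 2)
b(q, p) = -q (b(q, p) = q*(-1) = -q)
c(S) = 4 (c(S) = 0 + 4 = 4)
g(I) = -10 (g(I) = -6 - 1*4 = -6 - 4 = -10)
(c(10) + g(-3))² = (4 - 10)² = (-6)² = 36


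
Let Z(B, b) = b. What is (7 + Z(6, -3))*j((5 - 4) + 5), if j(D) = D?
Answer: 24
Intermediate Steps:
(7 + Z(6, -3))*j((5 - 4) + 5) = (7 - 3)*((5 - 4) + 5) = 4*(1 + 5) = 4*6 = 24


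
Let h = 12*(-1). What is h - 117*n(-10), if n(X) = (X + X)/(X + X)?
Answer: -129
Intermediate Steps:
h = -12
n(X) = 1 (n(X) = (2*X)/((2*X)) = (2*X)*(1/(2*X)) = 1)
h - 117*n(-10) = -12 - 117*1 = -12 - 117 = -129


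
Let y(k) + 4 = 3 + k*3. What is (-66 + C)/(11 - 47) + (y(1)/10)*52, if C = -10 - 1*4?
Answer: 568/45 ≈ 12.622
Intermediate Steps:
y(k) = -1 + 3*k (y(k) = -4 + (3 + k*3) = -4 + (3 + 3*k) = -1 + 3*k)
C = -14 (C = -10 - 4 = -14)
(-66 + C)/(11 - 47) + (y(1)/10)*52 = (-66 - 14)/(11 - 47) + ((-1 + 3*1)/10)*52 = -80/(-36) + ((-1 + 3)*(1/10))*52 = -80*(-1/36) + (2*(1/10))*52 = 20/9 + (1/5)*52 = 20/9 + 52/5 = 568/45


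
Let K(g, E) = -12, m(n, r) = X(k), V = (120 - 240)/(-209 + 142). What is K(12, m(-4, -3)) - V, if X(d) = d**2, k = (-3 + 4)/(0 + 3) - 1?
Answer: -924/67 ≈ -13.791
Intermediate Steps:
V = 120/67 (V = -120/(-67) = -120*(-1/67) = 120/67 ≈ 1.7910)
k = -2/3 (k = 1/3 - 1 = -2/3 ≈ -0.66667)
m(n, r) = 4/9 (m(n, r) = (-2/3)**2 = 4/9)
K(12, m(-4, -3)) - V = -12 - 1*120/67 = -12 - 120/67 = -924/67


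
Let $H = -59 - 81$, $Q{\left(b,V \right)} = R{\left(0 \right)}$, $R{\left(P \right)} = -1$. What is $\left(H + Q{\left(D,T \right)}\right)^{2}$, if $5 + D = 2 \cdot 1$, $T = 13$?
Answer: $19881$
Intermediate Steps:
$D = -3$ ($D = -5 + 2 \cdot 1 = -5 + 2 = -3$)
$Q{\left(b,V \right)} = -1$
$H = -140$
$\left(H + Q{\left(D,T \right)}\right)^{2} = \left(-140 - 1\right)^{2} = \left(-141\right)^{2} = 19881$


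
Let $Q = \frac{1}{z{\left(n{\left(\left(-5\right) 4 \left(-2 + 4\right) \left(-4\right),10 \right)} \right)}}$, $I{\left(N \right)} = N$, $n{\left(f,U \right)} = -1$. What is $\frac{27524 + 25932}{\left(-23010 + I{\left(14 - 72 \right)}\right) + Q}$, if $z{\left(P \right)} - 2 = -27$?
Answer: $- \frac{1336400}{576701} \approx -2.3173$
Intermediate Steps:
$z{\left(P \right)} = -25$ ($z{\left(P \right)} = 2 - 27 = -25$)
$Q = - \frac{1}{25}$ ($Q = \frac{1}{-25} = - \frac{1}{25} \approx -0.04$)
$\frac{27524 + 25932}{\left(-23010 + I{\left(14 - 72 \right)}\right) + Q} = \frac{27524 + 25932}{\left(-23010 + \left(14 - 72\right)\right) - \frac{1}{25}} = \frac{53456}{\left(-23010 + \left(14 - 72\right)\right) - \frac{1}{25}} = \frac{53456}{\left(-23010 - 58\right) - \frac{1}{25}} = \frac{53456}{-23068 - \frac{1}{25}} = \frac{53456}{- \frac{576701}{25}} = 53456 \left(- \frac{25}{576701}\right) = - \frac{1336400}{576701}$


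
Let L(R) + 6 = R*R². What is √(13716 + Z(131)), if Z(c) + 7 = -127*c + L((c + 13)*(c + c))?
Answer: 3*√5966901116602 ≈ 7.3282e+6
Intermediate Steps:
L(R) = -6 + R³ (L(R) = -6 + R*R² = -6 + R³)
Z(c) = -13 - 127*c + 8*c³*(13 + c)³ (Z(c) = -7 + (-127*c + (-6 + ((c + 13)*(c + c))³)) = -7 + (-127*c + (-6 + ((13 + c)*(2*c))³)) = -7 + (-127*c + (-6 + (2*c*(13 + c))³)) = -7 + (-127*c + (-6 + 8*c³*(13 + c)³)) = -7 + (-6 - 127*c + 8*c³*(13 + c)³) = -13 - 127*c + 8*c³*(13 + c)³)
√(13716 + Z(131)) = √(13716 + (-13 - 127*131 + 8*131³*(13 + 131)³)) = √(13716 + (-13 - 16637 + 8*2248091*144³)) = √(13716 + (-13 - 16637 + 8*2248091*2985984)) = √(13716 + (-13 - 16637 + 53702110052352)) = √(13716 + 53702110035702) = √53702110049418 = 3*√5966901116602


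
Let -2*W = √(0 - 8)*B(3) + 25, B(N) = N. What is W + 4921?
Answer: 9817/2 - 3*I*√2 ≈ 4908.5 - 4.2426*I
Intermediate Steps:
W = -25/2 - 3*I*√2 (W = -(√(0 - 8)*3 + 25)/2 = -(√(-8)*3 + 25)/2 = -((2*I*√2)*3 + 25)/2 = -(6*I*√2 + 25)/2 = -(25 + 6*I*√2)/2 = -25/2 - 3*I*√2 ≈ -12.5 - 4.2426*I)
W + 4921 = (-25/2 - 3*I*√2) + 4921 = 9817/2 - 3*I*√2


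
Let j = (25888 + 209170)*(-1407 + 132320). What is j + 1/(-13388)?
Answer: 411977516808151/13388 ≈ 3.0772e+10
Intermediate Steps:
j = 30772147954 (j = 235058*130913 = 30772147954)
j + 1/(-13388) = 30772147954 + 1/(-13388) = 30772147954 - 1/13388 = 411977516808151/13388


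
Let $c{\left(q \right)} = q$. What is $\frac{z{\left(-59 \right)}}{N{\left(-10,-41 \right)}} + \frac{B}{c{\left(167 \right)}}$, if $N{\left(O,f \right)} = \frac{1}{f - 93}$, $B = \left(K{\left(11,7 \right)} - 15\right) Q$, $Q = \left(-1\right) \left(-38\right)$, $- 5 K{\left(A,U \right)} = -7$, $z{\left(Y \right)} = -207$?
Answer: $\frac{23158646}{835} \approx 27735.0$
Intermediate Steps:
$K{\left(A,U \right)} = \frac{7}{5}$ ($K{\left(A,U \right)} = \left(- \frac{1}{5}\right) \left(-7\right) = \frac{7}{5}$)
$Q = 38$
$B = - \frac{2584}{5}$ ($B = \left(\frac{7}{5} - 15\right) 38 = \left(- \frac{68}{5}\right) 38 = - \frac{2584}{5} \approx -516.8$)
$N{\left(O,f \right)} = \frac{1}{-93 + f}$
$\frac{z{\left(-59 \right)}}{N{\left(-10,-41 \right)}} + \frac{B}{c{\left(167 \right)}} = - \frac{207}{\frac{1}{-93 - 41}} - \frac{2584}{5 \cdot 167} = - \frac{207}{\frac{1}{-134}} - \frac{2584}{835} = - \frac{207}{- \frac{1}{134}} - \frac{2584}{835} = \left(-207\right) \left(-134\right) - \frac{2584}{835} = 27738 - \frac{2584}{835} = \frac{23158646}{835}$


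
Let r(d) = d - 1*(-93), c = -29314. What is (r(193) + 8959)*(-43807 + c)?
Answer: -676003645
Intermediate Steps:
r(d) = 93 + d (r(d) = d + 93 = 93 + d)
(r(193) + 8959)*(-43807 + c) = ((93 + 193) + 8959)*(-43807 - 29314) = (286 + 8959)*(-73121) = 9245*(-73121) = -676003645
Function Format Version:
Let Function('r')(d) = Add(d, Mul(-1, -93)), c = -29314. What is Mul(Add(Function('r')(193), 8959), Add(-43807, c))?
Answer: -676003645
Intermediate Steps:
Function('r')(d) = Add(93, d) (Function('r')(d) = Add(d, 93) = Add(93, d))
Mul(Add(Function('r')(193), 8959), Add(-43807, c)) = Mul(Add(Add(93, 193), 8959), Add(-43807, -29314)) = Mul(Add(286, 8959), -73121) = Mul(9245, -73121) = -676003645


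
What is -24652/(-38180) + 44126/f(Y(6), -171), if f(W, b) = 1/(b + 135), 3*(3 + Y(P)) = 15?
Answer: -15162569957/9545 ≈ -1.5885e+6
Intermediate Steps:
Y(P) = 2 (Y(P) = -3 + (⅓)*15 = -3 + 5 = 2)
f(W, b) = 1/(135 + b)
-24652/(-38180) + 44126/f(Y(6), -171) = -24652/(-38180) + 44126/(1/(135 - 171)) = -24652*(-1/38180) + 44126/(1/(-36)) = 6163/9545 + 44126/(-1/36) = 6163/9545 + 44126*(-36) = 6163/9545 - 1588536 = -15162569957/9545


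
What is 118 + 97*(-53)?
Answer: -5023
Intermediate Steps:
118 + 97*(-53) = 118 - 5141 = -5023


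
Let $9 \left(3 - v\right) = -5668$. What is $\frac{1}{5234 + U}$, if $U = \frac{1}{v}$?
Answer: $\frac{5695}{29807639} \approx 0.00019106$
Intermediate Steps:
$v = \frac{5695}{9}$ ($v = 3 - - \frac{5668}{9} = 3 + \frac{5668}{9} = \frac{5695}{9} \approx 632.78$)
$U = \frac{9}{5695}$ ($U = \frac{1}{\frac{5695}{9}} = \frac{9}{5695} \approx 0.0015803$)
$\frac{1}{5234 + U} = \frac{1}{5234 + \frac{9}{5695}} = \frac{1}{\frac{29807639}{5695}} = \frac{5695}{29807639}$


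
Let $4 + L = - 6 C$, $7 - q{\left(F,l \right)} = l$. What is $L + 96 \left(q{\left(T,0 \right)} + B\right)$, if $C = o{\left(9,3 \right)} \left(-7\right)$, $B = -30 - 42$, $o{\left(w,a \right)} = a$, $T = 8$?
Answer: $-6118$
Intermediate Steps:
$q{\left(F,l \right)} = 7 - l$
$B = -72$ ($B = -30 - 42 = -72$)
$C = -21$ ($C = 3 \left(-7\right) = -21$)
$L = 122$ ($L = -4 - -126 = -4 + 126 = 122$)
$L + 96 \left(q{\left(T,0 \right)} + B\right) = 122 + 96 \left(\left(7 - 0\right) - 72\right) = 122 + 96 \left(\left(7 + 0\right) - 72\right) = 122 + 96 \left(7 - 72\right) = 122 + 96 \left(-65\right) = 122 - 6240 = -6118$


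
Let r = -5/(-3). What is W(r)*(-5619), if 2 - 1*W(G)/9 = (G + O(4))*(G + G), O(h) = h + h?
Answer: 1528368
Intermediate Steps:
r = 5/3 (r = -5*(-⅓) = 5/3 ≈ 1.6667)
O(h) = 2*h
W(G) = 18 - 18*G*(8 + G) (W(G) = 18 - 9*(G + 2*4)*(G + G) = 18 - 9*(G + 8)*2*G = 18 - 9*(8 + G)*2*G = 18 - 18*G*(8 + G))
W(r)*(-5619) = (18 - 144*5/3 - 18*(5/3)²)*(-5619) = (18 - 240 - 18*25/9)*(-5619) = (18 - 240 - 50)*(-5619) = -272*(-5619) = 1528368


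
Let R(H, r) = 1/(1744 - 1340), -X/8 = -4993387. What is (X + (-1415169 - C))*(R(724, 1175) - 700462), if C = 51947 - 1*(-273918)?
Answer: -5405902690227057/202 ≈ -2.6762e+13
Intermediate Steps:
X = 39947096 (X = -8*(-4993387) = 39947096)
R(H, r) = 1/404
C = 325865 (C = 51947 + 273918 = 325865)
(X + (-1415169 - C))*(R(724, 1175) - 700462) = (39947096 + (-1415169 - 1*325865))*(1/404 - 700462) = (39947096 + (-1415169 - 325865))*(-282986647/404) = (39947096 - 1741034)*(-282986647/404) = 38206062*(-282986647/404) = -5405902690227057/202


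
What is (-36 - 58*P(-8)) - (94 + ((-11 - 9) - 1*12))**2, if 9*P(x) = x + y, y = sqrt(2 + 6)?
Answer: -34456/9 - 116*sqrt(2)/9 ≈ -3846.7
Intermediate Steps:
y = 2*sqrt(2) (y = sqrt(8) = 2*sqrt(2) ≈ 2.8284)
P(x) = x/9 + 2*sqrt(2)/9 (P(x) = (x + 2*sqrt(2))/9 = x/9 + 2*sqrt(2)/9)
(-36 - 58*P(-8)) - (94 + ((-11 - 9) - 1*12))**2 = (-36 - 58*((1/9)*(-8) + 2*sqrt(2)/9)) - (94 + ((-11 - 9) - 1*12))**2 = (-36 - 58*(-8/9 + 2*sqrt(2)/9)) - (94 + (-20 - 12))**2 = (-36 + (464/9 - 116*sqrt(2)/9)) - (94 - 32)**2 = (140/9 - 116*sqrt(2)/9) - 1*62**2 = (140/9 - 116*sqrt(2)/9) - 1*3844 = (140/9 - 116*sqrt(2)/9) - 3844 = -34456/9 - 116*sqrt(2)/9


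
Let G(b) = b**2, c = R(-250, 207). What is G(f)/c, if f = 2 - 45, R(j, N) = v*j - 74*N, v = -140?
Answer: 1849/19682 ≈ 0.093944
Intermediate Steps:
R(j, N) = -140*j - 74*N
c = 19682 (c = -140*(-250) - 74*207 = 35000 - 15318 = 19682)
f = -43
G(f)/c = (-43)**2/19682 = 1849*(1/19682) = 1849/19682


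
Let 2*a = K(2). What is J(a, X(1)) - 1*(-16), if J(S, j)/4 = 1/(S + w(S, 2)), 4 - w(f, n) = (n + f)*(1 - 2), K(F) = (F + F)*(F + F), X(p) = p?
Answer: 178/11 ≈ 16.182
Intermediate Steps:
K(F) = 4*F**2 (K(F) = (2*F)*(2*F) = 4*F**2)
w(f, n) = 4 + f + n (w(f, n) = 4 - (n + f)*(1 - 2) = 4 - (f + n)*(-1) = 4 - (-f - n) = 4 + (f + n) = 4 + f + n)
a = 8 (a = (4*2**2)/2 = (4*4)/2 = (1/2)*16 = 8)
J(S, j) = 4/(6 + 2*S) (J(S, j) = 4/(S + (4 + S + 2)) = 4/(S + (6 + S)) = 4/(6 + 2*S))
J(a, X(1)) - 1*(-16) = 2/(3 + 8) - 1*(-16) = 2/11 + 16 = 178/11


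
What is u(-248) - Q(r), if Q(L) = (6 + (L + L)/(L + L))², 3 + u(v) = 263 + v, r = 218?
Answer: -37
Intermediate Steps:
u(v) = 260 + v (u(v) = -3 + (263 + v) = 260 + v)
Q(L) = 49 (Q(L) = (6 + (2*L)/((2*L)))² = (6 + (2*L)*(1/(2*L)))² = (6 + 1)² = 7² = 49)
u(-248) - Q(r) = (260 - 248) - 1*49 = 12 - 49 = -37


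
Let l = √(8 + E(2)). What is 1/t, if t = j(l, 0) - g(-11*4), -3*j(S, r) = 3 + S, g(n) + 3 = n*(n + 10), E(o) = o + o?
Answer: -2241/3348052 + √3/3348052 ≈ -0.00066883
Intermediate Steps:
E(o) = 2*o
l = 2*√3 (l = √(8 + 2*2) = √(8 + 4) = √12 = 2*√3 ≈ 3.4641)
g(n) = -3 + n*(10 + n) (g(n) = -3 + n*(n + 10) = -3 + n*(10 + n))
j(S, r) = -1 - S/3 (j(S, r) = -(3 + S)/3 = -1 - S/3)
t = -1494 - 2*√3/3 (t = (-1 - 2*√3/3) - (-3 + (-11*4)² + 10*(-11*4)) = (-1 - 2*√3/3) - (-3 + (-44)² + 10*(-44)) = (-1 - 2*√3/3) - (-3 + 1936 - 440) = (-1 - 2*√3/3) - 1*1493 = (-1 - 2*√3/3) - 1493 = -1494 - 2*√3/3 ≈ -1495.2)
1/t = 1/(-1494 - 2*√3/3)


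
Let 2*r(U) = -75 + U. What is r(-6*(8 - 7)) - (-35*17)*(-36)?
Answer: -42921/2 ≈ -21461.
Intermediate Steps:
r(U) = -75/2 + U/2 (r(U) = (-75 + U)/2 = -75/2 + U/2)
r(-6*(8 - 7)) - (-35*17)*(-36) = (-75/2 + (-6*(8 - 7))/2) - (-35*17)*(-36) = (-75/2 + (-6*1)/2) - (-595)*(-36) = (-75/2 + (1/2)*(-6)) - 1*21420 = (-75/2 - 3) - 21420 = -81/2 - 21420 = -42921/2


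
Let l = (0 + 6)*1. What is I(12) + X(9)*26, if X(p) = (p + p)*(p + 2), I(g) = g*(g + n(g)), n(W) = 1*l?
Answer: 5364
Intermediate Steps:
l = 6 (l = 6*1 = 6)
n(W) = 6 (n(W) = 1*6 = 6)
I(g) = g*(6 + g) (I(g) = g*(g + 6) = g*(6 + g))
X(p) = 2*p*(2 + p) (X(p) = (2*p)*(2 + p) = 2*p*(2 + p))
I(12) + X(9)*26 = 12*(6 + 12) + (2*9*(2 + 9))*26 = 12*18 + (2*9*11)*26 = 216 + 198*26 = 216 + 5148 = 5364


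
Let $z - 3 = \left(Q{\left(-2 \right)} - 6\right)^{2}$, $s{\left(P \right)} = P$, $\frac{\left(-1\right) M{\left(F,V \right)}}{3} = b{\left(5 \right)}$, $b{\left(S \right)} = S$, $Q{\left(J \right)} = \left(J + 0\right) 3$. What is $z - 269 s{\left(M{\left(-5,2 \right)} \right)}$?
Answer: $4182$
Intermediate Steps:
$Q{\left(J \right)} = 3 J$ ($Q{\left(J \right)} = J 3 = 3 J$)
$M{\left(F,V \right)} = -15$ ($M{\left(F,V \right)} = \left(-3\right) 5 = -15$)
$z = 147$ ($z = 3 + \left(3 \left(-2\right) - 6\right)^{2} = 3 + \left(-6 - 6\right)^{2} = 3 + \left(-12\right)^{2} = 3 + 144 = 147$)
$z - 269 s{\left(M{\left(-5,2 \right)} \right)} = 147 - -4035 = 147 + 4035 = 4182$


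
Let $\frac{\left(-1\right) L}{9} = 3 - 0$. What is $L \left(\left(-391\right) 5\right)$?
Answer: $52785$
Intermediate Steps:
$L = -27$ ($L = - 9 \left(3 - 0\right) = - 9 \left(3 + 0\right) = \left(-9\right) 3 = -27$)
$L \left(\left(-391\right) 5\right) = - 27 \left(\left(-391\right) 5\right) = \left(-27\right) \left(-1955\right) = 52785$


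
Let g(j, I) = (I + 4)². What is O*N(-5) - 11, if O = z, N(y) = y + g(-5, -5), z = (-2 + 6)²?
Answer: -75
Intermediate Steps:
z = 16 (z = 4² = 16)
g(j, I) = (4 + I)²
N(y) = 1 + y (N(y) = y + (4 - 5)² = y + (-1)² = y + 1 = 1 + y)
O = 16
O*N(-5) - 11 = 16*(1 - 5) - 11 = 16*(-4) - 11 = -64 - 11 = -75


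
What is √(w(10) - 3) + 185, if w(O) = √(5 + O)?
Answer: 185 + √(-3 + √15) ≈ 185.93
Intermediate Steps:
√(w(10) - 3) + 185 = √(√(5 + 10) - 3) + 185 = √(√15 - 3) + 185 = √(-3 + √15) + 185 = 185 + √(-3 + √15)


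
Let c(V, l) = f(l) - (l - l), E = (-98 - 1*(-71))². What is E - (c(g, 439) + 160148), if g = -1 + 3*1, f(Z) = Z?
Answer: -159858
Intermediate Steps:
g = 2 (g = -1 + 3 = 2)
E = 729 (E = (-98 + 71)² = (-27)² = 729)
c(V, l) = l (c(V, l) = l - (l - l) = l - 1*0 = l + 0 = l)
E - (c(g, 439) + 160148) = 729 - (439 + 160148) = 729 - 1*160587 = 729 - 160587 = -159858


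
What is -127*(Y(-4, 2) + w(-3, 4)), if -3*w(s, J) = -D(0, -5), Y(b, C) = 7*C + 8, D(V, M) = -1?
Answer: -8255/3 ≈ -2751.7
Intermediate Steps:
Y(b, C) = 8 + 7*C
w(s, J) = -⅓ (w(s, J) = -(-1)*(-1)/3 = -⅓*1 = -⅓)
-127*(Y(-4, 2) + w(-3, 4)) = -127*((8 + 7*2) - ⅓) = -127*((8 + 14) - ⅓) = -127*(22 - ⅓) = -127*65/3 = -8255/3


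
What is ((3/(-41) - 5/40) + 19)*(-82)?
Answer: -6167/4 ≈ -1541.8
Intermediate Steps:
((3/(-41) - 5/40) + 19)*(-82) = ((3*(-1/41) - 5*1/40) + 19)*(-82) = ((-3/41 - ⅛) + 19)*(-82) = (-65/328 + 19)*(-82) = (6167/328)*(-82) = -6167/4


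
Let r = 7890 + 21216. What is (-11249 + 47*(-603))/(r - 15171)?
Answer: -7918/2787 ≈ -2.8410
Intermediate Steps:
r = 29106
(-11249 + 47*(-603))/(r - 15171) = (-11249 + 47*(-603))/(29106 - 15171) = (-11249 - 28341)/13935 = -39590*1/13935 = -7918/2787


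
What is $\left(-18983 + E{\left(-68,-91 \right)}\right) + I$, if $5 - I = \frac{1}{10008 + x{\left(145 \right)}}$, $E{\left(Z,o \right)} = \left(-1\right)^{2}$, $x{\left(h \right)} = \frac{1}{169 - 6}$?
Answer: $- \frac{30957275148}{1631305} \approx -18977.0$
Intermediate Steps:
$x{\left(h \right)} = \frac{1}{163}$
$E{\left(Z,o \right)} = 1$
$I = \frac{8156362}{1631305}$ ($I = 5 - \frac{1}{10008 + \frac{1}{163}} = 5 - \frac{1}{\frac{1631305}{163}} = 5 - \frac{163}{1631305} = \frac{8156362}{1631305} \approx 4.9999$)
$\left(-18983 + E{\left(-68,-91 \right)}\right) + I = \left(-18983 + 1\right) + \frac{8156362}{1631305} = -18982 + \frac{8156362}{1631305} = - \frac{30957275148}{1631305}$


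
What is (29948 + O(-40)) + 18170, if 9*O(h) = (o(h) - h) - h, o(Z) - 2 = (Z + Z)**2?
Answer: 439544/9 ≈ 48838.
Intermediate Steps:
o(Z) = 2 + 4*Z**2 (o(Z) = 2 + (Z + Z)**2 = 2 + (2*Z)**2 = 2 + 4*Z**2)
O(h) = 2/9 - 2*h/9 + 4*h**2/9 (O(h) = (((2 + 4*h**2) - h) - h)/9 = ((2 - h + 4*h**2) - h)/9 = (2 - 2*h + 4*h**2)/9 = 2/9 - 2*h/9 + 4*h**2/9)
(29948 + O(-40)) + 18170 = (29948 + (2/9 - 2/9*(-40) + (4/9)*(-40)**2)) + 18170 = (29948 + (2/9 + 80/9 + (4/9)*1600)) + 18170 = (29948 + (2/9 + 80/9 + 6400/9)) + 18170 = (29948 + 6482/9) + 18170 = 276014/9 + 18170 = 439544/9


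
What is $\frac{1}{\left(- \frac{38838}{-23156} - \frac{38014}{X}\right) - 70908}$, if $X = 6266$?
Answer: $- \frac{36273874}{2572267080911} \approx -1.4102 \cdot 10^{-5}$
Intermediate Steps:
$\frac{1}{\left(- \frac{38838}{-23156} - \frac{38014}{X}\right) - 70908} = \frac{1}{\left(- \frac{38838}{-23156} - \frac{38014}{6266}\right) - 70908} = \frac{1}{\left(\left(-38838\right) \left(- \frac{1}{23156}\right) - \frac{19007}{3133}\right) - 70908} = \frac{1}{\left(\frac{19419}{11578} - \frac{19007}{3133}\right) - 70908} = \frac{1}{- \frac{159223319}{36273874} - 70908} = \frac{1}{- \frac{2572267080911}{36273874}} = - \frac{36273874}{2572267080911}$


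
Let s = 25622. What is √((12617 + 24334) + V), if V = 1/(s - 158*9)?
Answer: √1788428402/220 ≈ 192.23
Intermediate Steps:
V = 1/24200 (V = 1/(25622 - 158*9) = 1/(25622 - 1422) = 1/24200 ≈ 4.1322e-5)
√((12617 + 24334) + V) = √((12617 + 24334) + 1/24200) = √(36951 + 1/24200) = √(894214201/24200) = √1788428402/220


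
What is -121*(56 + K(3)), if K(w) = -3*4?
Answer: -5324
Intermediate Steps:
K(w) = -12
-121*(56 + K(3)) = -121*(56 - 12) = -121*44 = -5324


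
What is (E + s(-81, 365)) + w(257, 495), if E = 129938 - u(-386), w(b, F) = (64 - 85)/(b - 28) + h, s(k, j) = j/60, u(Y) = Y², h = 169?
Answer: -51890507/2748 ≈ -18883.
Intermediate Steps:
s(k, j) = j/60 (s(k, j) = j*(1/60) = j/60)
w(b, F) = 169 - 21/(-28 + b) (w(b, F) = (64 - 85)/(b - 28) + 169 = -21/(-28 + b) + 169 = 169 - 21/(-28 + b))
E = -19058 (E = 129938 - 1*(-386)² = 129938 - 1*148996 = 129938 - 148996 = -19058)
(E + s(-81, 365)) + w(257, 495) = (-19058 + (1/60)*365) + (-4753 + 169*257)/(-28 + 257) = (-19058 + 73/12) + (-4753 + 43433)/229 = -228623/12 + (1/229)*38680 = -228623/12 + 38680/229 = -51890507/2748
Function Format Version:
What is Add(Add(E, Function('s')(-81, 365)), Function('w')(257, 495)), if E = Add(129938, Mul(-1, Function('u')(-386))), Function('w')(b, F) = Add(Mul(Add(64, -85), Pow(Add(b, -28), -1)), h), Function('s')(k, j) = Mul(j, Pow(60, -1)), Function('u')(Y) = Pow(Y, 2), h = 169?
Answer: Rational(-51890507, 2748) ≈ -18883.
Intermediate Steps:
Function('s')(k, j) = Mul(Rational(1, 60), j) (Function('s')(k, j) = Mul(j, Rational(1, 60)) = Mul(Rational(1, 60), j))
Function('w')(b, F) = Add(169, Mul(-21, Pow(Add(-28, b), -1))) (Function('w')(b, F) = Add(Mul(Add(64, -85), Pow(Add(b, -28), -1)), 169) = Add(Mul(-21, Pow(Add(-28, b), -1)), 169) = Add(169, Mul(-21, Pow(Add(-28, b), -1))))
E = -19058 (E = Add(129938, Mul(-1, Pow(-386, 2))) = Add(129938, Mul(-1, 148996)) = Add(129938, -148996) = -19058)
Add(Add(E, Function('s')(-81, 365)), Function('w')(257, 495)) = Add(Add(-19058, Mul(Rational(1, 60), 365)), Mul(Pow(Add(-28, 257), -1), Add(-4753, Mul(169, 257)))) = Add(Add(-19058, Rational(73, 12)), Mul(Pow(229, -1), Add(-4753, 43433))) = Add(Rational(-228623, 12), Mul(Rational(1, 229), 38680)) = Add(Rational(-228623, 12), Rational(38680, 229)) = Rational(-51890507, 2748)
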